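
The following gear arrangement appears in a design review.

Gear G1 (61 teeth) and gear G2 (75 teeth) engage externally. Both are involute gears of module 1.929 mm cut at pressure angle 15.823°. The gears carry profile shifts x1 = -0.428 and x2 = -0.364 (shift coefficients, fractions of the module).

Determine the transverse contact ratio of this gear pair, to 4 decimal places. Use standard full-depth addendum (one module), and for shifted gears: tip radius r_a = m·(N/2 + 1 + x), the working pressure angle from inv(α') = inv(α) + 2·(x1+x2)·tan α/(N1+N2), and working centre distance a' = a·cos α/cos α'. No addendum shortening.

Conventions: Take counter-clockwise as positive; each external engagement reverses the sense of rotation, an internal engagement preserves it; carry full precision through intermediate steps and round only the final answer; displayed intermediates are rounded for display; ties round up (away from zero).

class = single-mesh tooth geometry [involute pair 61T × 75T, m = 1.929]
base radii: r_b1 = 56.605179, r_b2 = 69.596532
tip radii: r_a1 = 59.937888, r_a2 = 73.564344
inv(α') = inv(15.823°) + 2·(-0.428-0.364)·tan α/(61+75) = 0.00394081  ⇒  α' = 12.96272°
a' = a·cos α / cos α' = 131.1720·cos 15.823°/cos 12.96272° = 129.501910
action lengths: √(r_a1²−r_b1²) = 19.707970, √(r_a2²−r_b2²) = 23.833494
base pitch p_b = π·m·cos α = 5.830505
CR = (19.707970 + 23.833494 − 129.501910·sin 12.96272°)/5.830505 = 2.485544
contact ratio ≈ 2.4855

2.4855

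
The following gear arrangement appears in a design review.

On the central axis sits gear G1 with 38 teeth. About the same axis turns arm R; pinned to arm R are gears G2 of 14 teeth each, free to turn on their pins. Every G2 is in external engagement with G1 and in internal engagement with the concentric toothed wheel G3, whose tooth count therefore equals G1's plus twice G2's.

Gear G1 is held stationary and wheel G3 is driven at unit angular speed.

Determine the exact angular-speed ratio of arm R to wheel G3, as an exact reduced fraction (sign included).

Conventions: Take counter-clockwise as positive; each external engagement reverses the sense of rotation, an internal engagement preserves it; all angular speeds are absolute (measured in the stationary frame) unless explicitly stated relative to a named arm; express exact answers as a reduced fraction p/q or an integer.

33/52

planetary set (38T centre, 14T on arm, 66T internal) — Willis relation
ring teeth: 38 + 2·14 = 66
38(ω_sun−ω_arm) = −66(ω_ring−ω_arm),  ω_sun = 0, ω_ring = 1
38(0−ω_arm) = −66(1−ω_arm)  ⇒  104·ω_arm = 66  ⇒  ω_arm = 33/52
ω_out/ω_in = 33/52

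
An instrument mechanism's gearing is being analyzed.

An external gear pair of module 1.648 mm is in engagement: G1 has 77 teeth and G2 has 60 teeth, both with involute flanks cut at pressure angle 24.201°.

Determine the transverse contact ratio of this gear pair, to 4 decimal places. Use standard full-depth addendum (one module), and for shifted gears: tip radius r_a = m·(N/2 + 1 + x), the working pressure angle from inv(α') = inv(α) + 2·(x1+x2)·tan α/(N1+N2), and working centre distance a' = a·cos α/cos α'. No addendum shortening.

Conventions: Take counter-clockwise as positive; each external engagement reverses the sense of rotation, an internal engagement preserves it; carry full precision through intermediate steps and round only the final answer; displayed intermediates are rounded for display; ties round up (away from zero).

class = single-mesh tooth geometry [involute pair 77T × 60T, m = 1.648]
base radii: r_b1 = 57.871743, r_b2 = 45.094865
tip radii: r_a1 = 65.096000, r_a2 = 51.088000
no profile shift: α' = α, a' = a
action lengths: √(r_a1²−r_b1²) = 29.805210, √(r_a2²−r_b2²) = 24.009101
base pitch p_b = π·m·cos α = 4.722323
CR = (29.805210 + 24.009101 − 112.888000·sin 24.20100°)/4.722323 = 1.596062
contact ratio ≈ 1.5961

1.5961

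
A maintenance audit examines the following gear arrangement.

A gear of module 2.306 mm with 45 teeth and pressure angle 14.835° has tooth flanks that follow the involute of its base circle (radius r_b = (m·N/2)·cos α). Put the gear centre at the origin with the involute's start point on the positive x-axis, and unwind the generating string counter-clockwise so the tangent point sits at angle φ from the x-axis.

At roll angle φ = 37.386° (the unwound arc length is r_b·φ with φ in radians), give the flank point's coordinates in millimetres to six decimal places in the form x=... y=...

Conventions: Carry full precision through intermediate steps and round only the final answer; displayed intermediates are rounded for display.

x=59.722914 y=4.449917

class = single-mesh tooth geometry [base-circle involute, m = 2.306, 45T]
pitch radius r_p = m·N/2 = 2.306·45/2 = 51.885000
base radius r_b = r_p·cos α = 51.885000·cos 14.835° = 50.155526
roll angle φ = 37.386° = 0.65250879 rad
x = r_b·(cos φ + φ·sin φ) = 59.722914
y = r_b·(sin φ − φ·cos φ) = 4.449917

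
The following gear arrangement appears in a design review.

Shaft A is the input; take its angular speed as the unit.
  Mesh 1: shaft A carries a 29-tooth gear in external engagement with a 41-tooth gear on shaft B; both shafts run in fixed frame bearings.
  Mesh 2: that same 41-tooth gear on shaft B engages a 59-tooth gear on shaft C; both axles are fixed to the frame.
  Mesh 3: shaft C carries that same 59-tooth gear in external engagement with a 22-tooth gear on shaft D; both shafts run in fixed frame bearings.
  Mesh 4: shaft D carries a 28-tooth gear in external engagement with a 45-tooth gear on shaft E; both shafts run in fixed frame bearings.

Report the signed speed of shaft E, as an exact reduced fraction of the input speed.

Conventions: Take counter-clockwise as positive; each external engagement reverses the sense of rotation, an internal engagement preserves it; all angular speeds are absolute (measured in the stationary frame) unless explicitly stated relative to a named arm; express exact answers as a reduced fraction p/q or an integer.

4-mesh fixed-axis compound train (all bearings frame-fixed)
mesh 1 [29T→41T]: |ω|/ω_in = 1×29/41 = 29/41, sense flips to −
mesh 2 [41T→59T]: |ω|/ω_in = (29/41)×41/59 = 29/59, sense flips to +
mesh 3 [59T→22T]: |ω|/ω_in = (29/59)×59/22 = 29/22, sense flips to −
mesh 4 [28T→45T]: |ω|/ω_in = (29/22)×28/45 = 406/495, sense flips to +
signed output speed (× input speed) = 406/495

406/495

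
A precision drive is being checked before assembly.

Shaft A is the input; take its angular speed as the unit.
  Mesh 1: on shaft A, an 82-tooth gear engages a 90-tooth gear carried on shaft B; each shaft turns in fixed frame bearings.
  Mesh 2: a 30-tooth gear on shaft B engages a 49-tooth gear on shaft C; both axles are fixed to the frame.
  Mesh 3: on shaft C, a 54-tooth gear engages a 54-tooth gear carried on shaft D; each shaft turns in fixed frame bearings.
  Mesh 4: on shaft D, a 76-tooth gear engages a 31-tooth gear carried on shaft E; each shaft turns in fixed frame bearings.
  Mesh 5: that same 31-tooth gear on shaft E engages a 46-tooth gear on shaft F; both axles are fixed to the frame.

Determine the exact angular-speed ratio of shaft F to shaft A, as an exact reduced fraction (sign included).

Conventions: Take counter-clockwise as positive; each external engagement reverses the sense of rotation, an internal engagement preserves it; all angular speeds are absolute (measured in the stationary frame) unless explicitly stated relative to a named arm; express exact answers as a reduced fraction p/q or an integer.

class = fixed-axis compound train [5 meshes; 5 ratios multiply, 5 sense flips]
mesh 1 [82T→90T]: running ratio 41/45, sense −
mesh 2 [30T→49T]: running ratio 82/147, sense +
mesh 3 [54T→54T]: running ratio 82/147, sense −
mesh 4 [76T→31T]: running ratio 6232/4557, sense +
mesh 5 [31T→46T]: running ratio 3116/3381, sense −
ω_out/ω_in = -3116/3381

-3116/3381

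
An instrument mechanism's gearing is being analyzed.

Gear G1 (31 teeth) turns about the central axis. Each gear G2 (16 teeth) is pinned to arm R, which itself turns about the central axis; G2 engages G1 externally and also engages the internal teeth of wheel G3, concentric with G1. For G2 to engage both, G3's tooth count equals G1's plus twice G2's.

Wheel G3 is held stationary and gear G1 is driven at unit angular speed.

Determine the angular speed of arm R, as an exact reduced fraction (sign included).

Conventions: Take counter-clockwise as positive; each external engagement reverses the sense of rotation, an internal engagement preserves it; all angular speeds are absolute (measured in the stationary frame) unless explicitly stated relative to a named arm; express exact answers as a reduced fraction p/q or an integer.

31/94

topology: planetary set — G1 31T / G2 16T / G3 63T, arm = carrier (Willis)
ring teeth: 31 + 2·16 = 63
31(ω_sun−ω_arm) = −63(ω_ring−ω_arm),  ω_ring = 0, ω_sun = 1
31(1−ω_arm) = −63(0−ω_arm)  ⇒  94·ω_arm = 31  ⇒  ω_arm = 31/94
exact speed ratio = 31/94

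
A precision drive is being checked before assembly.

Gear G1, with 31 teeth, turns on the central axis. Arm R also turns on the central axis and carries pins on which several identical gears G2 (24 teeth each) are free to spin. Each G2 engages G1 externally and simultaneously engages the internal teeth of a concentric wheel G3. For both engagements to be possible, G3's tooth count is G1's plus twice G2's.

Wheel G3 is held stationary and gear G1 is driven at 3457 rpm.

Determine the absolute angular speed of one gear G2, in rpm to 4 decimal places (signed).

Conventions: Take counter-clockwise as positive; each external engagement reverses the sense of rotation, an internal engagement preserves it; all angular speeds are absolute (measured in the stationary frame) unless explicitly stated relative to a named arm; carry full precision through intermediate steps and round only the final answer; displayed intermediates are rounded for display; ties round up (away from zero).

planetary set (31T centre, 24T on arm, 79T internal) — Willis relation
normalise by the input: solve with ω_sun = 1, then scale by 3457 rpm
ring teeth: 31 + 2·24 = 79
31(ω_sun−ω_arm) = −79(ω_ring−ω_arm),  ω_ring = 0, ω_sun = 1
31(1−ω_arm) = −79(0−ω_arm)  ⇒  110·ω_arm = 31  ⇒  ω_arm = 31/110
sun–planet mesh: 31·(1−31/110) = −24·(ω_p−ω_arm)  ⇒  ω_p−ω_arm = -2449/2640
ω_p = 31/110 − 2449/2640 = -31/48
scale: ω_p = -31/48 × 3457 rpm = -2232.6458 rpm

-2232.6458 rpm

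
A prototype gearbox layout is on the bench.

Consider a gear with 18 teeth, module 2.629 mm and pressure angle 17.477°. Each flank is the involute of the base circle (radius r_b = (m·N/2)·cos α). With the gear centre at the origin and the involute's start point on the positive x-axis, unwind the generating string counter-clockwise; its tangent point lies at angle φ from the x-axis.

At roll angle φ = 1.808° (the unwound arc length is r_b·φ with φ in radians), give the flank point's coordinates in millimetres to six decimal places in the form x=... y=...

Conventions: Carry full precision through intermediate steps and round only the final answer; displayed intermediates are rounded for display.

x=22.579985 y=0.000236

recognized (one wheel, involute flank): single-mesh tooth geometry, m = 2.629, N = 18
pitch radius r_p = m·N/2 = 2.629·18/2 = 23.661000
base radius r_b = r_p·cos α = 23.661000·cos 17.477° = 22.568751
roll angle φ = 1.808° = 0.03155555 rad
x = r_b·(cos φ + φ·sin φ) = 22.579985
y = r_b·(sin φ − φ·cos φ) = 0.000236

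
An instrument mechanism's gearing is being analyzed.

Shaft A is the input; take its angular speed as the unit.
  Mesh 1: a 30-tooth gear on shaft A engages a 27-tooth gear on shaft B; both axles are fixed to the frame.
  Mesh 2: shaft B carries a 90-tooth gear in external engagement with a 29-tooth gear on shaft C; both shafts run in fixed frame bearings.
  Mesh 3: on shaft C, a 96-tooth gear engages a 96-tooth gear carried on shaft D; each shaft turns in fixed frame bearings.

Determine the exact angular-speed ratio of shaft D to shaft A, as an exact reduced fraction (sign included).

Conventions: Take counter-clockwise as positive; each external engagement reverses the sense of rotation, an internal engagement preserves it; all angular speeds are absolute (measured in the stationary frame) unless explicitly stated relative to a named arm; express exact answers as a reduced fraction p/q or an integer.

-100/29

class = fixed-axis compound train [3 meshes; 3 ratios multiply, 3 sense flips]
mesh 1 [30T→27T]: running ratio 10/9, sense −
mesh 2 [90T→29T]: running ratio 100/29, sense +
mesh 3 [96T→96T]: running ratio 100/29, sense −
ω_out/ω_in = -100/29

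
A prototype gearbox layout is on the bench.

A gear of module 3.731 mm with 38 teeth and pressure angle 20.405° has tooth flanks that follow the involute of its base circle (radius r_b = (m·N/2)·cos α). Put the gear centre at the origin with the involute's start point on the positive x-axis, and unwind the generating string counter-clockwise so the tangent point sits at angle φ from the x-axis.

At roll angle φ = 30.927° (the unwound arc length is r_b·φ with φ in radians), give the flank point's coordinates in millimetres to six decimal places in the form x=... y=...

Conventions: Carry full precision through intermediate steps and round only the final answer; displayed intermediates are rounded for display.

x=75.426237 y=3.382615

class = single-mesh tooth geometry [base-circle involute, m = 3.731, 38T]
pitch radius r_p = m·N/2 = 3.731·38/2 = 70.889000
base radius r_b = r_p·cos α = 70.889000·cos 20.405° = 66.440826
roll angle φ = 30.927° = 0.53977798 rad
x = r_b·(cos φ + φ·sin φ) = 75.426237
y = r_b·(sin φ − φ·cos φ) = 3.382615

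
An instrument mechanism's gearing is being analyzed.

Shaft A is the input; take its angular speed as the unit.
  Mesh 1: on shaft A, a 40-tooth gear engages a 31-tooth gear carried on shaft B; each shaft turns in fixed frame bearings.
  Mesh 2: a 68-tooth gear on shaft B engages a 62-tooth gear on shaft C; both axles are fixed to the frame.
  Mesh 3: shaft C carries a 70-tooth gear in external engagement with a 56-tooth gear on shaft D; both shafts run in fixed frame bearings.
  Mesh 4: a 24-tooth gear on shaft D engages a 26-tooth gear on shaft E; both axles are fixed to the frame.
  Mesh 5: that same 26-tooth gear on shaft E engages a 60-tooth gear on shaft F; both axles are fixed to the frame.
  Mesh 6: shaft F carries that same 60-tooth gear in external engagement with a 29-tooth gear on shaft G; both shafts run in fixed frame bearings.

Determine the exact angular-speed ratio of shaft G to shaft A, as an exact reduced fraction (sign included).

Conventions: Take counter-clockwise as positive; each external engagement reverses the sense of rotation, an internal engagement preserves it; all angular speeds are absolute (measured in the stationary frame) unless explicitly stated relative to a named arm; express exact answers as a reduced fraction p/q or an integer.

40800/27869

class = fixed-axis compound train [6 meshes; 6 ratios multiply, 6 sense flips]
mesh 1 [40T→31T]: running ratio 40/31, sense −
mesh 2 [68T→62T]: running ratio 1360/961, sense +
mesh 3 [70T→56T]: running ratio 1700/961, sense −
mesh 4 [24T→26T]: running ratio 20400/12493, sense +
mesh 5 [26T→60T]: running ratio 680/961, sense −
mesh 6 [60T→29T]: running ratio 40800/27869, sense +
ω_out/ω_in = 40800/27869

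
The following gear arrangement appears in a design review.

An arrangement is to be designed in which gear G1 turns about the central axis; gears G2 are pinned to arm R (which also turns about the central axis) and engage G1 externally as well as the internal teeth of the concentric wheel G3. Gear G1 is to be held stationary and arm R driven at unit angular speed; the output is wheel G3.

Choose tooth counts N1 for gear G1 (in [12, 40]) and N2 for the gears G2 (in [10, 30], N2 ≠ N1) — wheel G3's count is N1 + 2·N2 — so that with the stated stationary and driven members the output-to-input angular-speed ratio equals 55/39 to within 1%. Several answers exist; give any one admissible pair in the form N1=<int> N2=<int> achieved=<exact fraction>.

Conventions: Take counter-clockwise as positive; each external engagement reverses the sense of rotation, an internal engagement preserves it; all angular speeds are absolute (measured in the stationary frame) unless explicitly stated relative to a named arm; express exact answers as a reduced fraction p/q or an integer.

N1=32 N2=23 achieved=55/39

planetary set to be sized for 55/39 (Willis relation)
Willis with ω_sun = 0: ω_ring/ω_arm = (N1+N3)/N3; set equal to 55/39  ⇒  N3/N1 = 1/(55/39 − 1) = 39/16
N3 = N1 + 2·N2  ⇒  N2/N1 = (N3/N1 − 1)/2 = (39/16 − 1)/2 = 23/32
smallest multiple with N1 ≥ 12 and N2 ≥ 10: k = 1  ⇒  N1 = 1·32 = 32, N2 = 1·23 = 23 (N1 ≤ 40, N2 ≤ 30, N2 ≠ N1 ✓), N3 = 32 + 2·23 = 78
check: (N1+N3)/N3 with N1 = 32, N3 = 78 gives 55/39; |achieved − target| = 0 ≤ 11/780 ✓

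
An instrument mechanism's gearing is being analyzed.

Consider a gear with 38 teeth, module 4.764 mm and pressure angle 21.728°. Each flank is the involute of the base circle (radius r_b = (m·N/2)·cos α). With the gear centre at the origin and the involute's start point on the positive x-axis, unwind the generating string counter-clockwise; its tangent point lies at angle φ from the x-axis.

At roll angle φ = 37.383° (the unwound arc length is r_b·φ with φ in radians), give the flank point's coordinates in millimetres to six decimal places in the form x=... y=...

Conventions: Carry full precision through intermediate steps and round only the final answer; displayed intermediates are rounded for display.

x=100.122300 y=7.458475

single-mesh involute tooth geometry (38T wheel at module 4.764)
pitch radius r_p = m·N/2 = 4.764·38/2 = 90.516000
base radius r_b = r_p·cos α = 90.516000·cos 21.728° = 84.084998
roll angle φ = 37.383° = 0.65245643 rad
x = r_b·(cos φ + φ·sin φ) = 100.122300
y = r_b·(sin φ − φ·cos φ) = 7.458475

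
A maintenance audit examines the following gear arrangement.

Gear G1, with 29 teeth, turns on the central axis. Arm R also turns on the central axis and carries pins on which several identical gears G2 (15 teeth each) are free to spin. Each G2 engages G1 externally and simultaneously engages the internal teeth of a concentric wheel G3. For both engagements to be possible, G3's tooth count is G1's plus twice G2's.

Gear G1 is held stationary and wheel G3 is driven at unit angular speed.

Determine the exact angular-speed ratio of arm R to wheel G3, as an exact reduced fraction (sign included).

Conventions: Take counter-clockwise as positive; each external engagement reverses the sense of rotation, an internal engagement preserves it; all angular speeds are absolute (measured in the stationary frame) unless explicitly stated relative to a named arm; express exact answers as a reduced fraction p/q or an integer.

topology: planetary set — G1 29T / G2 15T / G3 59T, arm = carrier (Willis)
ring teeth: 29 + 2·15 = 59
29(ω_sun−ω_arm) = −59(ω_ring−ω_arm),  ω_sun = 0, ω_ring = 1
29(0−ω_arm) = −59(1−ω_arm)  ⇒  88·ω_arm = 59  ⇒  ω_arm = 59/88
ω_out/ω_in = 59/88

59/88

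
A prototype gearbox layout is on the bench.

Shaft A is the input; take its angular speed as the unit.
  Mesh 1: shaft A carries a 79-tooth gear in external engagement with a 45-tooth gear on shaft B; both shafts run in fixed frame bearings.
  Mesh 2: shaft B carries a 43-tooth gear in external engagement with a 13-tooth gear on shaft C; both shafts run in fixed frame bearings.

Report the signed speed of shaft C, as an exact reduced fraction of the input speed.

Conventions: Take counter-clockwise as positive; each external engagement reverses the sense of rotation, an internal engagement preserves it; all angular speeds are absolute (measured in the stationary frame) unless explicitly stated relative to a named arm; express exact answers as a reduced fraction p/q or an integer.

3397/585

2-mesh fixed-axis compound train (all bearings frame-fixed)
mesh 1 [79T→45T]: |ω|/ω_in = 1×79/45 = 79/45, sense flips to −
mesh 2 [43T→13T]: |ω|/ω_in = (79/45)×43/13 = 3397/585, sense flips to +
signed output speed (× input speed) = 3397/585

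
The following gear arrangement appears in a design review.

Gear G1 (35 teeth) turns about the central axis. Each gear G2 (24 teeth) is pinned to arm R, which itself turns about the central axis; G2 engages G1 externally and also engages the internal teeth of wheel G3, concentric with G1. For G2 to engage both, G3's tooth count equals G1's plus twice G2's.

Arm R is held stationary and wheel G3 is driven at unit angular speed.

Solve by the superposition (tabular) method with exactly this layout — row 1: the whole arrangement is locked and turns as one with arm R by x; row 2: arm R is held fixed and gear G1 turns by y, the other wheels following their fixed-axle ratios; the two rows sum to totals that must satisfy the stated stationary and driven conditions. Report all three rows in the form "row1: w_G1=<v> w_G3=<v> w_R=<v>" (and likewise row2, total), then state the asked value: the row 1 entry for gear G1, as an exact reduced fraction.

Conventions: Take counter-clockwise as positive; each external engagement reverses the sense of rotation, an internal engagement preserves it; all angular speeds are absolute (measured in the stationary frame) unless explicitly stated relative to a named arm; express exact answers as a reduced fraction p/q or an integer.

recognized (axles ride arm R): planetary set, 35/24/83 teeth
row 1 — lock + rotate with arm: ω_sun = ω_ring = ω_arm = x
row 2 — arm fixed, fixed-axis ratios: sun y, ring −(35/83)·y, arm 0
boundary: total ω_arm = x = 0 and total ω_ring = x − (35/83)·y = 1  ⇒  y = -83/35, x = 0
row 2 ring = −(35/83)·(-83/35) = 1
totals (row 1 + row 2): sun 0 + (-83/35) = -83/35, ring 0 + 1 = 1, arm 0 + 0 = 0
asked cell (row1, sun) = 0

row1: w_G1=0 w_G3=0 w_R=0
row2: w_G1=-83/35 w_G3=1 w_R=0
total: w_G1=-83/35 w_G3=1 w_R=0
asked value: 0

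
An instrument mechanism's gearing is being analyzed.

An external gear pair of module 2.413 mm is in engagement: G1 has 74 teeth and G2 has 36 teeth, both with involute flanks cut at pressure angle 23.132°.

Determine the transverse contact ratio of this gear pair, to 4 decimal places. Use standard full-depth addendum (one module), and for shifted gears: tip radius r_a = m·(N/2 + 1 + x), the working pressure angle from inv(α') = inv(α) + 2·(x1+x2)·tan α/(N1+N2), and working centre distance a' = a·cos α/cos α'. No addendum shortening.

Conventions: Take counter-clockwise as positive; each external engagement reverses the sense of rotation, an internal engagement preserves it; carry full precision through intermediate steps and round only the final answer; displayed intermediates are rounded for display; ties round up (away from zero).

single-mesh involute tooth geometry (74T engaging 36T at module 2.413)
base radii: r_b1 = 82.103007, r_b2 = 39.942003
tip radii: r_a1 = 91.694000, r_a2 = 45.847000
no profile shift: α' = α, a' = a
action lengths: √(r_a1²−r_b1²) = 40.827514, √(r_a2²−r_b2²) = 22.507416
base pitch p_b = π·m·cos α = 6.971195
CR = (40.827514 + 22.507416 − 132.715000·sin 23.13200°)/6.971195 = 1.606287
contact ratio ≈ 1.6063

1.6063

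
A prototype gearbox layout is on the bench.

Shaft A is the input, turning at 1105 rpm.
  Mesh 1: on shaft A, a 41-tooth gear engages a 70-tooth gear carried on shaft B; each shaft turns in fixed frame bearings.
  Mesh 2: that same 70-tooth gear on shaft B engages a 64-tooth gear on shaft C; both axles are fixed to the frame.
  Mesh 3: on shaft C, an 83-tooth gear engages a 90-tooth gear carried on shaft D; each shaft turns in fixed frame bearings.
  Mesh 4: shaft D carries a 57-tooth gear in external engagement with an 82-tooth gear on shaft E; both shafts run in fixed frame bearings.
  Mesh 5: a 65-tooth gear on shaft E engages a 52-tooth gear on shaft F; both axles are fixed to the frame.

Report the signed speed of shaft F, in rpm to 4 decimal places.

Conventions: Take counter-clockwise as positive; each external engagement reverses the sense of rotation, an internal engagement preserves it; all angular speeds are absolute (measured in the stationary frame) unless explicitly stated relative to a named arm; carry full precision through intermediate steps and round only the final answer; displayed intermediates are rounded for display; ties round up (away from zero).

-567.2477 rpm

5-mesh fixed-axis compound train (all bearings frame-fixed)
mesh 1 [41T→70T]: ω = 1105.0000×41/70 = 647.2143 rpm, sense flips to −
mesh 2 [70T→64T]: ω = 647.2143×70/64 = 707.8906 rpm, sense flips to +
mesh 3 [83T→90T]: ω = 707.8906×83/90 = 652.8325 rpm, sense flips to −
mesh 4 [57T→82T]: ω = 652.8325×57/82 = 453.7982 rpm, sense flips to +
mesh 5 [65T→52T]: ω = 453.7982×65/52 = 567.2477 rpm, sense flips to −
signed output speed = -567.2477 rpm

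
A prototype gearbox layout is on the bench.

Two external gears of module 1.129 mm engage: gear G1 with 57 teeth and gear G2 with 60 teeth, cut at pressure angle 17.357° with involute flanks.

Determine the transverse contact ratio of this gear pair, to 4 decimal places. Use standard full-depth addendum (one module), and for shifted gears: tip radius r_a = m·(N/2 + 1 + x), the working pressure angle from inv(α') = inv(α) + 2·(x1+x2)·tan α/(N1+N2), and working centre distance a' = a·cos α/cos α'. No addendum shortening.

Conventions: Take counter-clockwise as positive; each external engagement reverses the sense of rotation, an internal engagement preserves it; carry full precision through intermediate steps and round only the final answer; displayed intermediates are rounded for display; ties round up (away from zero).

1.9479

class = single-mesh tooth geometry [involute pair 57T × 60T, m = 1.129]
base radii: r_b1 = 30.711327, r_b2 = 32.327712
tip radii: r_a1 = 33.305500, r_a2 = 34.999000
no profile shift: α' = α, a' = a
action lengths: √(r_a1²−r_b1²) = 12.886844, √(r_a2²−r_b2²) = 13.410780
base pitch p_b = π·m·cos α = 3.385350
CR = (12.886844 + 13.410780 − 66.046500·sin 17.35700°)/3.385350 = 1.947902
contact ratio ≈ 1.9479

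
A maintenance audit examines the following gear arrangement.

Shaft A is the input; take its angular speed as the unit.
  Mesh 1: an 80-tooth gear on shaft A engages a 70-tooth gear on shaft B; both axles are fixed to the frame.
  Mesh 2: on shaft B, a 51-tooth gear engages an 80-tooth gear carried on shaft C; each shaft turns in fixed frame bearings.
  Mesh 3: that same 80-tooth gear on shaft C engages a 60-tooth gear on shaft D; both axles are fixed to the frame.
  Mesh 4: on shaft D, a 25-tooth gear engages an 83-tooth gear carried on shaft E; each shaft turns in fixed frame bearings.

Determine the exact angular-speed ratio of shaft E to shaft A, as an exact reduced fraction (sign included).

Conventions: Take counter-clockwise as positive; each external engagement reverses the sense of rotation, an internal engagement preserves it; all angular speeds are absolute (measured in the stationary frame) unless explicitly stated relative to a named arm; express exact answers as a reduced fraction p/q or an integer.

class = fixed-axis compound train [4 meshes; 4 ratios multiply, 4 sense flips]
mesh 1 [80T→70T]: running ratio 8/7, sense −
mesh 2 [51T→80T]: running ratio 51/70, sense +
mesh 3 [80T→60T]: running ratio 34/35, sense −
mesh 4 [25T→83T]: running ratio 170/581, sense +
ω_out/ω_in = 170/581

170/581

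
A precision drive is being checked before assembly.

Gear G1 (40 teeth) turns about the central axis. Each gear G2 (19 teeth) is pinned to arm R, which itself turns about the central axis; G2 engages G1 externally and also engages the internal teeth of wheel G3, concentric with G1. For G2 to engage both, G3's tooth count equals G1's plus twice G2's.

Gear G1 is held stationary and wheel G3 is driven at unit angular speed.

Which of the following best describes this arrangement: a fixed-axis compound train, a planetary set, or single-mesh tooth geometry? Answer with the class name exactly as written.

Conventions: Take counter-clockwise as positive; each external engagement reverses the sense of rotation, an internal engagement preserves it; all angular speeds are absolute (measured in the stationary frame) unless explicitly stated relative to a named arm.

planetary set

topology: planetary set — G1 40T / G2 19T / G3 78T, arm = carrier (Willis)
classification: planetary set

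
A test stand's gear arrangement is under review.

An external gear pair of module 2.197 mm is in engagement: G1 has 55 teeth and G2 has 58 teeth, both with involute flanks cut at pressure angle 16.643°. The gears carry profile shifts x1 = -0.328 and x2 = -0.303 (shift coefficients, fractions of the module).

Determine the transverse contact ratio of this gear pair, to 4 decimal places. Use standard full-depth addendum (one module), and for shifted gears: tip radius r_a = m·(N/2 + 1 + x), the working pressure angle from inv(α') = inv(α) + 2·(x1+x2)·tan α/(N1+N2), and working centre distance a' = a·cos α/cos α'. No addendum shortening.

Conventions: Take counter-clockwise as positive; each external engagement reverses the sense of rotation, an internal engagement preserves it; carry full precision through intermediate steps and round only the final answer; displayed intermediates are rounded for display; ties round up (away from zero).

single-mesh involute tooth geometry (55T engaging 58T at module 2.197)
base radii: r_b1 = 57.886484, r_b2 = 61.043928
tip radii: r_a1 = 61.893884, r_a2 = 65.244309
inv(α') = inv(16.643°) + 2·(-0.328-0.303)·tan α/(55+58) = 0.00511668  ⇒  α' = 14.12308°
a' = a·cos α / cos α' = 124.1305·cos 16.643°/cos 14.12308° = 122.637272
action lengths: √(r_a1²−r_b1²) = 21.909082, √(r_a2²−r_b2²) = 23.031688
base pitch p_b = π·m·cos α = 6.612936
CR = (21.909082 + 23.031688 − 122.637272·sin 14.12308°)/6.612936 = 2.270787
contact ratio ≈ 2.2708

2.2708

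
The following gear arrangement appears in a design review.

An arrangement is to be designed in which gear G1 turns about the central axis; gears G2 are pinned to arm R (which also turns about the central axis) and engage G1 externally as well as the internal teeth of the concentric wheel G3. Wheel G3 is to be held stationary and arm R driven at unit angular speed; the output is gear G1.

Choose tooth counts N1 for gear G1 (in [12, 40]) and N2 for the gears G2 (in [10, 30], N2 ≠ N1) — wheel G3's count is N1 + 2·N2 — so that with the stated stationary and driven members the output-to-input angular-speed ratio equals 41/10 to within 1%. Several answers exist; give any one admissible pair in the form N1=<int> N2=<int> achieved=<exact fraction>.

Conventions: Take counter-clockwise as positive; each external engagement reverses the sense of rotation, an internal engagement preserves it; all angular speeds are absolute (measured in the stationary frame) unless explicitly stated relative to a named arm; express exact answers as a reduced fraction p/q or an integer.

N1=20 N2=21 achieved=41/10

design class (target 41/10): planetary set
Willis with ω_ring = 0: ω_sun/ω_arm = (N1+N3)/N1; set equal to 41/10  ⇒  N3/N1 = 41/10 − 1 = 31/10
N3 = N1 + 2·N2  ⇒  N2/N1 = (N3/N1 − 1)/2 = (31/10 − 1)/2 = 21/20
smallest multiple with N1 ≥ 12 and N2 ≥ 10: k = 1  ⇒  N1 = 1·20 = 20, N2 = 1·21 = 21 (N1 ≤ 40, N2 ≤ 30, N2 ≠ N1 ✓), N3 = 20 + 2·21 = 62
check: (N1+N3)/N1 with N1 = 20, N3 = 62 gives 41/10; |achieved − target| = 0 ≤ 41/1000 ✓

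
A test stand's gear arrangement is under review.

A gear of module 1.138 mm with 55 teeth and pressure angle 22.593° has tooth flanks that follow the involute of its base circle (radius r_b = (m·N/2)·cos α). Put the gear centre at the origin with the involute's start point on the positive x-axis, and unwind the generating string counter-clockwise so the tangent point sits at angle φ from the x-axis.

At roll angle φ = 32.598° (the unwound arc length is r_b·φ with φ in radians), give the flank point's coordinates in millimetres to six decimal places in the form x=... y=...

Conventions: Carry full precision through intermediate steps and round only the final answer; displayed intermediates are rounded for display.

x=33.197978 y=1.716951

class = single-mesh tooth geometry [base-circle involute, m = 1.138, 55T]
pitch radius r_p = m·N/2 = 1.138·55/2 = 31.295000
base radius r_b = r_p·cos α = 31.295000·cos 22.593° = 28.893333
roll angle φ = 32.598° = 0.56894243 rad
x = r_b·(cos φ + φ·sin φ) = 33.197978
y = r_b·(sin φ − φ·cos φ) = 1.716951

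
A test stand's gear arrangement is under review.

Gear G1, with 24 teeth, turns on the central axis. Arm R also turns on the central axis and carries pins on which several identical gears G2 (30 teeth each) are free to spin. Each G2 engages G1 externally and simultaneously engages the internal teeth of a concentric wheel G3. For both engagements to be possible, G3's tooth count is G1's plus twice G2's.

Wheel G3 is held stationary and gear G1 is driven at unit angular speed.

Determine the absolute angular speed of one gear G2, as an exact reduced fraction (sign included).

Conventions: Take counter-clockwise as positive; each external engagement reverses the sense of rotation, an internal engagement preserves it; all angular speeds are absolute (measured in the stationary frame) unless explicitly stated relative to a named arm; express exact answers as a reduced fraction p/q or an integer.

-2/5

planetary set (24T centre, 30T on arm, 84T internal) — Willis relation
ring teeth: 24 + 2·30 = 84
24(ω_sun−ω_arm) = −84(ω_ring−ω_arm),  ω_ring = 0, ω_sun = 1
24(1−ω_arm) = −84(0−ω_arm)  ⇒  108·ω_arm = 24  ⇒  ω_arm = 2/9
sun–planet mesh: 24·(1−2/9) = −30·(ω_p−ω_arm)  ⇒  ω_p−ω_arm = -28/45
ω_p = 2/9 − 28/45 = -2/5
exact speed ratio = -2/5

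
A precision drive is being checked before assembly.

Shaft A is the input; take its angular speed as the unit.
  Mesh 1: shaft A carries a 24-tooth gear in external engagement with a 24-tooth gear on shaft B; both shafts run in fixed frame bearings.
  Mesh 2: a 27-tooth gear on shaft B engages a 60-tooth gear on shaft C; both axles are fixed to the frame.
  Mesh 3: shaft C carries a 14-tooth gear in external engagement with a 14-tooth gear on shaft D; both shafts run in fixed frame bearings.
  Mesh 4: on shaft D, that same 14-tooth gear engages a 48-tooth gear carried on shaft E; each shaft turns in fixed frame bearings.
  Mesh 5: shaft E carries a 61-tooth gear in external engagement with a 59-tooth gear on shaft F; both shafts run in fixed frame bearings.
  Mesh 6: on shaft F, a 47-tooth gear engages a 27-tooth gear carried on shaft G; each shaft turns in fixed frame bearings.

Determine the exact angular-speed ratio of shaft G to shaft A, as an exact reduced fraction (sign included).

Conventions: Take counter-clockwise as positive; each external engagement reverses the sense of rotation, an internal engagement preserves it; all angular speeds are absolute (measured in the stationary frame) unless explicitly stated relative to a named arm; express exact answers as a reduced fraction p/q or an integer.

class = fixed-axis compound train [6 meshes; 6 ratios multiply, 6 sense flips]
mesh 1 [24T→24T]: running ratio 1, sense −
mesh 2 [27T→60T]: running ratio 9/20, sense +
mesh 3 [14T→14T]: running ratio 9/20, sense −
mesh 4 [14T→48T]: running ratio 21/160, sense +
mesh 5 [61T→59T]: running ratio 1281/9440, sense −
mesh 6 [47T→27T]: running ratio 20069/84960, sense +
ω_out/ω_in = 20069/84960

20069/84960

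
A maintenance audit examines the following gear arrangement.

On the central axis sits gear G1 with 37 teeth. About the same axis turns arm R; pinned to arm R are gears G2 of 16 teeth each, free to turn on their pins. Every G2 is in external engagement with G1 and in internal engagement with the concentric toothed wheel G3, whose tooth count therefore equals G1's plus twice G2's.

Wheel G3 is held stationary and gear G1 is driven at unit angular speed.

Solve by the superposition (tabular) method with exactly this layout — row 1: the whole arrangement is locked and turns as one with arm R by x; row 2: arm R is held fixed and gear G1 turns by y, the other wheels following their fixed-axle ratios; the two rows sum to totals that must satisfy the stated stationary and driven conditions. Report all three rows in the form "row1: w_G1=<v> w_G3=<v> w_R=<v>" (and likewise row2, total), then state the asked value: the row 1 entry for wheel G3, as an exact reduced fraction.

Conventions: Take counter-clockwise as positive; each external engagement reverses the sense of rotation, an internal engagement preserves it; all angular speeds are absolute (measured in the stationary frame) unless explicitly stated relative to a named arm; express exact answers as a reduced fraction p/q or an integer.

row1: w_G1=37/106 w_G3=37/106 w_R=37/106
row2: w_G1=69/106 w_G3=-37/106 w_R=0
total: w_G1=1 w_G3=0 w_R=37/106
asked value: 37/106

class = planetary set [G3 = 37+2·16 = 69; Willis about the carrier]
row 1 — lock + rotate with arm: ω_sun = ω_ring = ω_arm = x
row 2 (arm held, sun turns y): ω_ring = −(37/69)·y, ω_arm = 0
boundary: total ω_ring = x − (37/69)·y = 0 and total ω_sun = x + y = 1  ⇒  y = 69/106, x = 37/106
row 2 ring = −(37/69)·69/106 = -37/106
totals (row 1 + row 2): sun 37/106 + 69/106 = 1, ring 37/106 + (-37/106) = 0, arm 37/106 + 0 = 37/106
asked cell (row1, ring) = 37/106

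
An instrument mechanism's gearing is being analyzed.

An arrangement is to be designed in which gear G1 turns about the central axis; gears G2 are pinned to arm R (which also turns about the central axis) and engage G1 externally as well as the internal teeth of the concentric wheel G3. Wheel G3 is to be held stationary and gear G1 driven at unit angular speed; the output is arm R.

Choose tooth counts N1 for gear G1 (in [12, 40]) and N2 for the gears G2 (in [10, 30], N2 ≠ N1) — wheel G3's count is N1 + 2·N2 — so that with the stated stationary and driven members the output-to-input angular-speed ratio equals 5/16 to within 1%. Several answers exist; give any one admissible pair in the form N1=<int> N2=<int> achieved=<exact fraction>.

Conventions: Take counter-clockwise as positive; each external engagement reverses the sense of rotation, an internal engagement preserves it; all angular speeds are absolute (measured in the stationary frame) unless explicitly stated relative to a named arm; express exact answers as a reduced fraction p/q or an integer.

N1=20 N2=12 achieved=5/16

class = planetary set [ratio 5/16 wanted; Willis about the carrier]
Willis with ω_ring = 0: ω_arm/ω_sun = N1/(N1+N3); set equal to 5/16  ⇒  N3/N1 = 1/(5/16) − 1 = 11/5
N3 = N1 + 2·N2  ⇒  N2/N1 = (N3/N1 − 1)/2 = (11/5 − 1)/2 = 3/5
smallest multiple with N1 ≥ 12 and N2 ≥ 10: k = 4  ⇒  N1 = 4·5 = 20, N2 = 4·3 = 12 (N1 ≤ 40, N2 ≤ 30, N2 ≠ N1 ✓), N3 = 20 + 2·12 = 44
check: N1/(N1+N3) with N1 = 20, N3 = 44 gives 5/16; |achieved − target| = 0 ≤ 1/320 ✓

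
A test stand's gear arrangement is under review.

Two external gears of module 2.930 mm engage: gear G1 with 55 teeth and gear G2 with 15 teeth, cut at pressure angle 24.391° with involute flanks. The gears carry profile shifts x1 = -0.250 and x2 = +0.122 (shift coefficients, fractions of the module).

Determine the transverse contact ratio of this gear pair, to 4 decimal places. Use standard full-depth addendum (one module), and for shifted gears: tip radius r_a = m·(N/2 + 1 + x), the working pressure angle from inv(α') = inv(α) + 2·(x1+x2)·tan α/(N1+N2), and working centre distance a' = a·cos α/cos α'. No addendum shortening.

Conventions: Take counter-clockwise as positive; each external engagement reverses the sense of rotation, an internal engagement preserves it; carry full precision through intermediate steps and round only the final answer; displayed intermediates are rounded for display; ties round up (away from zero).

class = single-mesh tooth geometry [involute pair 55T × 15T, m = 2.930]
base radii: r_b1 = 73.383564, r_b2 = 20.013699
tip radii: r_a1 = 82.772500, r_a2 = 25.262460
inv(α') = inv(24.391°) + 2·(-0.250+0.122)·tan α/(55+15) = 0.02606921  ⇒  α' = 23.91863°
a' = a·cos α / cos α' = 102.5500·cos 24.391°/cos 23.91863° = 102.171530
action lengths: √(r_a1²−r_b1²) = 38.290199, √(r_a2²−r_b2²) = 15.415698
base pitch p_b = π·m·cos α = 8.383319
CR = (38.290199 + 15.415698 − 102.171530·sin 23.91863°)/8.383319 = 1.465004
contact ratio ≈ 1.4650

1.4650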